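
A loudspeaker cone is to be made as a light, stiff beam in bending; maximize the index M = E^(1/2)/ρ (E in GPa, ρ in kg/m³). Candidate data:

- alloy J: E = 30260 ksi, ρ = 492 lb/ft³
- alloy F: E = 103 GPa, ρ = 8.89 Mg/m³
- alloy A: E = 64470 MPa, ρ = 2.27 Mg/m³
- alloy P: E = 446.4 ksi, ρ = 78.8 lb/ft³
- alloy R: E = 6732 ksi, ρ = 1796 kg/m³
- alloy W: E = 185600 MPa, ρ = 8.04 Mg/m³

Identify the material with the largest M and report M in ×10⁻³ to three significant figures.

alloy R, M = 3.79×10⁻³

Normalizing units and computing the index:
  alloy J: E = 208.6 GPa, ρ = 7881 kg/m³
  alloy F: E = 103.0 GPa, ρ = 8890 kg/m³
  alloy A: E = 64.47 GPa, ρ = 2270 kg/m³
  alloy P: E = 3.078 GPa, ρ = 1262 kg/m³
  alloy R: E = 46.42 GPa, ρ = 1796 kg/m³
  alloy W: E = 185.6 GPa, ρ = 8040 kg/m³
  alloy R: M = 3.79×10⁻³
  alloy A: M = 3.54×10⁻³
  alloy J: M = 1.83×10⁻³
  alloy W: M = 1.69×10⁻³
  alloy P: M = 1.39×10⁻³
  alloy F: M = 1.14×10⁻³
Highest index: alloy R.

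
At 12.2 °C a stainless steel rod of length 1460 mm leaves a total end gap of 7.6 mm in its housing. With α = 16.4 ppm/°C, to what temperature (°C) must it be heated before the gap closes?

330 °C

α·L₀·ΔT = 7.6 mm ⇒ ΔT = 7.6 / (16.4×10⁻⁶ × 1460.0) = 317.4 K.
T = 12.2 + 317.4 = 329.6 °C.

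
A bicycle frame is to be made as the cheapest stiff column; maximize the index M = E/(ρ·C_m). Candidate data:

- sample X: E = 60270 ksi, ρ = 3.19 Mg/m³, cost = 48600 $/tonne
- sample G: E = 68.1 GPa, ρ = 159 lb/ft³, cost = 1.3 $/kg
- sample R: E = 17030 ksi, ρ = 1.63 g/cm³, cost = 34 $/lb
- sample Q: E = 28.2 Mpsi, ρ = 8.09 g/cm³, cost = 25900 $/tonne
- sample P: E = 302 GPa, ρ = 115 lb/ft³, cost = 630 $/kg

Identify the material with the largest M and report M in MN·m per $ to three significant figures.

sample G, M = 20.6 MN·m per $

Convert each candidate to consistent units, then evaluate M:
  sample X: E = 415.5 GPa, ρ = 3190 kg/m³, cost = 48.60 $/kg
  sample G: E = 68.10 GPa, ρ = 2547 kg/m³, cost = 1.300 $/kg
  sample R: E = 117.4 GPa, ρ = 1630 kg/m³, cost = 74.96 $/kg
  sample Q: E = 194.4 GPa, ρ = 8090 kg/m³, cost = 25.90 $/kg
  sample P: E = 302.0 GPa, ρ = 1842 kg/m³, cost = 630.0 $/kg
  sample G: M = 20.6 MN·m per $
  sample X: M = 2.68 MN·m per $
  sample R: M = 0.961 MN·m per $
  sample Q: M = 0.928 MN·m per $
  sample P: M = 0.260 MN·m per $
The maximum is for sample G.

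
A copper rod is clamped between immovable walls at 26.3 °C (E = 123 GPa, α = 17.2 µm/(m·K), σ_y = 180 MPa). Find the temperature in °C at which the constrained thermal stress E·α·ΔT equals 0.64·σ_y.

E·α·ΔT = 115.2 MPa ⇒ ΔT = 115.2 / (123.0×10³ × 17.2×10⁻⁶) = 54.45 K.
T = 26.3 + 54.45 = 80.75 °C.

80.8 °C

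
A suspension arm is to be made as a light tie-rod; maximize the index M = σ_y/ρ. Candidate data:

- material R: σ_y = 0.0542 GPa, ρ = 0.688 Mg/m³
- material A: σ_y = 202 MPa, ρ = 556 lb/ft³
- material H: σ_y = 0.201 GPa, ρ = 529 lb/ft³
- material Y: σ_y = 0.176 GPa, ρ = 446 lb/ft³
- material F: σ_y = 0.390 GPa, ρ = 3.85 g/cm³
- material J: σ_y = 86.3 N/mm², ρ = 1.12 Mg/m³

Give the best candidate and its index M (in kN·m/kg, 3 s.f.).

material F, M = 101 kN·m/kg

In SI units:
  material R: σ_y = 54.20 MPa, ρ = 688.0 kg/m³
  material A: σ_y = 202.0 MPa, ρ = 8906 kg/m³
  material H: σ_y = 201.0 MPa, ρ = 8474 kg/m³
  material Y: σ_y = 176.0 MPa, ρ = 7144 kg/m³
  material F: σ_y = 390.0 MPa, ρ = 3850 kg/m³
  material J: σ_y = 86.30 MPa, ρ = 1120 kg/m³
  material F: M = 101 kN·m/kg
  material R: M = 78.8 kN·m/kg
  material J: M = 77.1 kN·m/kg
  material Y: M = 24.6 kN·m/kg
  material H: M = 23.7 kN·m/kg
  material A: M = 22.7 kN·m/kg
Material F has the largest M.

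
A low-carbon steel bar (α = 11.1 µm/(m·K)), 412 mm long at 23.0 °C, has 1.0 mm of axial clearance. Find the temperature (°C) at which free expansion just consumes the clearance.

α·L₀·ΔT = 1.0 mm ⇒ ΔT = 1.0 / (11.1×10⁻⁶ × 412.0) = 218.7 K.
T = 23.0 + 218.7 = 241.7 °C.

242 °C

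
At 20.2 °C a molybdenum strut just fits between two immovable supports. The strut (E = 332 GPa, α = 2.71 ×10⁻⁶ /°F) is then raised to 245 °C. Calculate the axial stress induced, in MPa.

α = 2.71×10⁻⁶/°F × 9/5 = 4.88×10⁻⁶/K.
ΔT = 224.8 K. Constrained thermal stress σ = E·α·ΔT = 332.0×10³ MPa × 4.88×10⁻⁶ × 224.8 = 364 MPa (compressive).

364 MPa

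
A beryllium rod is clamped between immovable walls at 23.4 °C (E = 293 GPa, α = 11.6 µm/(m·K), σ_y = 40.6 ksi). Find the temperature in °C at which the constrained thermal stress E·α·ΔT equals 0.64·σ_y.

76.1 °C

σ_y = 40.6 ksi = 279.9 MPa.
E·α·ΔT = 179.2 MPa ⇒ ΔT = 179.2 / (293.0×10³ × 11.6×10⁻⁶) = 52.71 K.
T = 23.4 + 52.71 = 76.11 °C.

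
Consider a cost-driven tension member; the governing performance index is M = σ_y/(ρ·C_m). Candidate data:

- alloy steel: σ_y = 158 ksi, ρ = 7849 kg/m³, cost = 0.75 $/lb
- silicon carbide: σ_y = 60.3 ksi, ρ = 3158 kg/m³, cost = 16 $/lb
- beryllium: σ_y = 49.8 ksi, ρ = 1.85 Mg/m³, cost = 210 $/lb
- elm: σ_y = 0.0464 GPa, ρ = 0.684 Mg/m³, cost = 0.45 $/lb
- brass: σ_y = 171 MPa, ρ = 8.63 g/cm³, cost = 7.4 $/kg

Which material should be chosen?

In SI units:
  alloy steel: σ_y = 1089 MPa, ρ = 7849 kg/m³, cost = 1.653 $/kg
  silicon carbide: σ_y = 415.8 MPa, ρ = 3158 kg/m³, cost = 35.27 $/kg
  beryllium: σ_y = 343.4 MPa, ρ = 1850 kg/m³, cost = 463.0 $/kg
  elm: σ_y = 46.40 MPa, ρ = 684.0 kg/m³, cost = 0.9921 $/kg
  brass: σ_y = 171.0 MPa, ρ = 8630 kg/m³, cost = 7.400 $/kg
  alloy steel: M = 83.9 kN·m per $
  elm: M = 68.4 kN·m per $
  silicon carbide: M = 3.73 kN·m per $
  brass: M = 2.68 kN·m per $
  beryllium: M = 0.401 kN·m per $
Highest index: alloy steel.

alloy steel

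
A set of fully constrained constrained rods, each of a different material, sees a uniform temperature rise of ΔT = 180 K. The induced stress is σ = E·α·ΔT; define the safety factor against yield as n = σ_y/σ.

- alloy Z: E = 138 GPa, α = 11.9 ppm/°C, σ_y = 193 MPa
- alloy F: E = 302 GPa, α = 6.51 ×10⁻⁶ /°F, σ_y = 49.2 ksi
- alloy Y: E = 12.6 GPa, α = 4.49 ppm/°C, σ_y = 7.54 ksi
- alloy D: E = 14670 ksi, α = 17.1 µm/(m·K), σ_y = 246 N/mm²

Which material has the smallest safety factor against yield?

alloy F

In consistent units (E in GPa, α in ×10⁻⁶/K, σ_y in MPa):
  alloy Z: E = 138.0, α = 11.9, σ_y = 193.0 → σ = 296 MPa, n = 0.653
  alloy F: E = 302.0, α = 11.7, σ_y = 339.2 → σ = 637 MPa, n = 0.533
  alloy Y: E = 12.60, α = 4.49, σ_y = 51.99 → σ = 10.2 MPa, n = 5.11
  alloy D: E = 101.1, α = 17.1, σ_y = 246.0 → σ = 311 MPa, n = 0.790
Alloy F has the lowest safety factor, n = 0.533.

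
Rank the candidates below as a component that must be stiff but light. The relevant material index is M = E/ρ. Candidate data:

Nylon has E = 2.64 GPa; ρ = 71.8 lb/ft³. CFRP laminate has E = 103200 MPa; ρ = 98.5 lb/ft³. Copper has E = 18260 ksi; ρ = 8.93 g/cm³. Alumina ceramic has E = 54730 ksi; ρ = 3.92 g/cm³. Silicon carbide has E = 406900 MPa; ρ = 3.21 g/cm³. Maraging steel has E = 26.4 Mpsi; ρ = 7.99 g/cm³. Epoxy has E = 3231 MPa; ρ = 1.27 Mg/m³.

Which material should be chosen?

silicon carbide

Normalizing units and computing the index:
  nylon: E = 2.640 GPa, ρ = 1150 kg/m³
  CFRP laminate: E = 103.2 GPa, ρ = 1578 kg/m³
  copper: E = 125.9 GPa, ρ = 8930 kg/m³
  alumina ceramic: E = 377.4 GPa, ρ = 3920 kg/m³
  silicon carbide: E = 406.9 GPa, ρ = 3210 kg/m³
  maraging steel: E = 182.0 GPa, ρ = 7990 kg/m³
  epoxy: E = 3.231 GPa, ρ = 1270 kg/m³
  silicon carbide: M = 127 MN·m/kg
  alumina ceramic: M = 96.3 MN·m/kg
  CFRP laminate: M = 65.4 MN·m/kg
  maraging steel: M = 22.8 MN·m/kg
  copper: M = 14.1 MN·m/kg
  epoxy: M = 2.54 MN·m/kg
  nylon: M = 2.30 MN·m/kg
The maximum is for silicon carbide.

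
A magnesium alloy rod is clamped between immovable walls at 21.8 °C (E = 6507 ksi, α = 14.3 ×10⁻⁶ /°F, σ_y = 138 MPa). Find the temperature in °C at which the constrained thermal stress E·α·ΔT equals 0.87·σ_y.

126 °C

E = 6507 ksi = 44.86 GPa.
α = 14.3×10⁻⁶/°F × 9/5 = 25.7×10⁻⁶/K.
E·α·ΔT = 120.1 MPa ⇒ ΔT = 120.1 / (44.86×10³ × 25.7×10⁻⁶) = 104.0 K.
T = 21.8 + 104.0 = 125.8 °C.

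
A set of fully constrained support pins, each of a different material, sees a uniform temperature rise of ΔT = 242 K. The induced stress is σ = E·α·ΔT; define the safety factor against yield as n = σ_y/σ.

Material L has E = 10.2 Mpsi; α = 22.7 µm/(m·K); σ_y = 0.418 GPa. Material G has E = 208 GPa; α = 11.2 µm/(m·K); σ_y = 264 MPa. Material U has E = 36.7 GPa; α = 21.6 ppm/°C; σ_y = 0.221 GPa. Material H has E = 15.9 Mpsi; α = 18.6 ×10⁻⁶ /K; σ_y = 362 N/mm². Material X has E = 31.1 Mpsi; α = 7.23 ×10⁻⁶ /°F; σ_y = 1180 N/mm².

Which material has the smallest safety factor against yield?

Per material, after unit conversion:
  material L: E = 70.33, α = 22.7, σ_y = 418.0 → σ = 386 MPa, n = 1.08
  material G: E = 208.0, α = 11.2, σ_y = 264.0 → σ = 564 MPa, n = 0.468
  material U: E = 36.70, α = 21.6, σ_y = 221.0 → σ = 192 MPa, n = 1.15
  material H: E = 109.6, α = 18.6, σ_y = 362.0 → σ = 493 MPa, n = 0.734
  material X: E = 214.4, α = 13.0, σ_y = 1180 → σ = 675 MPa, n = 1.75
The minimum is material G at n = 0.468.

material G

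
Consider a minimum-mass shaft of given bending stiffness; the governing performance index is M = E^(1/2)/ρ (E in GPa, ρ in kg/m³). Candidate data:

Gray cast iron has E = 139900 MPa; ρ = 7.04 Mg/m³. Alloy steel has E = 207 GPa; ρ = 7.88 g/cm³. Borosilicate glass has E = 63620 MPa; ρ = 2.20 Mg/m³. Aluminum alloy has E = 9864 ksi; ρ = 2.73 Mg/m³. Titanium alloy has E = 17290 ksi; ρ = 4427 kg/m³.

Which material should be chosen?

borosilicate glass

Normalizing units and computing the index:
  gray cast iron: E = 139.9 GPa, ρ = 7040 kg/m³
  alloy steel: E = 207.0 GPa, ρ = 7880 kg/m³
  borosilicate glass: E = 63.62 GPa, ρ = 2200 kg/m³
  aluminum alloy: E = 68.01 GPa, ρ = 2730 kg/m³
  titanium alloy: E = 119.2 GPa, ρ = 4427 kg/m³
  borosilicate glass: M = 3.63×10⁻³
  aluminum alloy: M = 3.02×10⁻³
  titanium alloy: M = 2.47×10⁻³
  alloy steel: M = 1.83×10⁻³
  gray cast iron: M = 1.68×10⁻³
The maximum is for borosilicate glass.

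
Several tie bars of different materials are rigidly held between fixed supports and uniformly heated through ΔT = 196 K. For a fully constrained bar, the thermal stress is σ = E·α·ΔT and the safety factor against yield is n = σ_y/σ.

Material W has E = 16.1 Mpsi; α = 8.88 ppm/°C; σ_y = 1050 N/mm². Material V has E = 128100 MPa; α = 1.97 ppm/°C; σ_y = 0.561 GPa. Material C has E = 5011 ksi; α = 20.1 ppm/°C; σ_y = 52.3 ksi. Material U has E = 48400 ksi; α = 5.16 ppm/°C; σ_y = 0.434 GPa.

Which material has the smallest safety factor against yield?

With everything in SI (GPa, ×10⁻⁶/K, MPa):
  material W: E = 111.0, α = 8.88, σ_y = 1050 → σ = 193 MPa, n = 5.43
  material V: E = 128.1, α = 1.97, σ_y = 561.0 → σ = 49.5 MPa, n = 11.3
  material C: E = 34.55, α = 20.1, σ_y = 360.6 → σ = 136 MPa, n = 2.65
  material U: E = 333.7, α = 5.16, σ_y = 434.0 → σ = 337 MPa, n = 1.29
Material U has the lowest safety factor, n = 1.29.

material U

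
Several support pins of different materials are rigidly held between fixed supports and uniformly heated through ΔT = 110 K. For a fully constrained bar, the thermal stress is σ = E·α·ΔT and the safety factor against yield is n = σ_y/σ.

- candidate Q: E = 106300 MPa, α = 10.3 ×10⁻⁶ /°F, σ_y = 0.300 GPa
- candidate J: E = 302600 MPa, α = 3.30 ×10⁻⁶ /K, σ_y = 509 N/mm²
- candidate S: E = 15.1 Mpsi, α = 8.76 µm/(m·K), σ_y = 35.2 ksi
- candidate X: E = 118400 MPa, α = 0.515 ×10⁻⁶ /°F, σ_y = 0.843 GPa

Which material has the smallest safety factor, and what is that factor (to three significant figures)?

Per material, after unit conversion:
  candidate Q: E = 106.3, α = 18.5, σ_y = 300.0 → σ = 217 MPa, n = 1.38
  candidate J: E = 302.6, α = 3.30, σ_y = 509.0 → σ = 110 MPa, n = 4.63
  candidate S: E = 104.1, α = 8.76, σ_y = 242.7 → σ = 100 MPa, n = 2.42
  candidate X: E = 118.4, α = 0.927, σ_y = 843.0 → σ = 12.1 MPa, n = 69.8
Smallest n: candidate Q with n = 1.38.

candidate Q, n = 1.38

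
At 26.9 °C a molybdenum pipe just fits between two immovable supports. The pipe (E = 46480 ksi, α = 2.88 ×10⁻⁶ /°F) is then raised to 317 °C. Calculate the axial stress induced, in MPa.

482 MPa

E = 46480 ksi = 320.5 GPa.
α = 2.88×10⁻⁶/°F × 9/5 = 5.18×10⁻⁶/K.
ΔT = 290.1 K. Constrained thermal stress σ = E·α·ΔT = 320.5×10³ MPa × 5.18×10⁻⁶ × 290.1 = 482 MPa (compressive).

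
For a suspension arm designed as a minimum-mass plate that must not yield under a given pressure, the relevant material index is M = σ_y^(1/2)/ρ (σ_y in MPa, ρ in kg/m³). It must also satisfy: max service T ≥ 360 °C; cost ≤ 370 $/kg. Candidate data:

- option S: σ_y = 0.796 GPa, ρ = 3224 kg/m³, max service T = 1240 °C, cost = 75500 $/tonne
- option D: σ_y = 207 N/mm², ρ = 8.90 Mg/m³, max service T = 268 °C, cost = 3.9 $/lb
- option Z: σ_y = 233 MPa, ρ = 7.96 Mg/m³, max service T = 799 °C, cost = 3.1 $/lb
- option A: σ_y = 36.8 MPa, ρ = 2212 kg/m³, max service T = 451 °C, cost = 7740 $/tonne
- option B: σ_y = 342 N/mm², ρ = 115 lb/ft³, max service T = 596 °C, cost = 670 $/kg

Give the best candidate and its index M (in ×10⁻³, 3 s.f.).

option S, M = 8.75×10⁻³

Screen on constraints: max service T ≥ 360 °C; cost ≤ 370 $/kg. Survivors: option S, option Z, option A.
Convert each candidate to consistent units, then evaluate M:
  option S: σ_y = 796.0 MPa, ρ = 3224 kg/m³
  option Z: σ_y = 233.0 MPa, ρ = 7960 kg/m³
  option A: σ_y = 36.80 MPa, ρ = 2212 kg/m³
  option S: M = 8.75×10⁻³
  option A: M = 2.74×10⁻³
  option Z: M = 1.92×10⁻³
The maximum is for option S.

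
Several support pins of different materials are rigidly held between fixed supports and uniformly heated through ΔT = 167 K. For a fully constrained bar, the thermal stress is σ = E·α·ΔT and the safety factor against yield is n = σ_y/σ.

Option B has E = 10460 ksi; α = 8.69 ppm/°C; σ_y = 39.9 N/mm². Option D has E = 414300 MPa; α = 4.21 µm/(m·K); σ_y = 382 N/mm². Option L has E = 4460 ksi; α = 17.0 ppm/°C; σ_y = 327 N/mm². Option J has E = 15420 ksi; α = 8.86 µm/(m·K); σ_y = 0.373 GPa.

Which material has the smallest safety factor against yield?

In consistent units (E in GPa, α in ×10⁻⁶/K, σ_y in MPa):
  option B: E = 72.12, α = 8.69, σ_y = 39.90 → σ = 105 MPa, n = 0.381
  option D: E = 414.3, α = 4.21, σ_y = 382.0 → σ = 291 MPa, n = 1.31
  option L: E = 30.75, α = 17.0, σ_y = 327.0 → σ = 87.3 MPa, n = 3.75
  option J: E = 106.3, α = 8.86, σ_y = 373.0 → σ = 157 MPa, n = 2.37
Smallest n: option B with n = 0.381.

option B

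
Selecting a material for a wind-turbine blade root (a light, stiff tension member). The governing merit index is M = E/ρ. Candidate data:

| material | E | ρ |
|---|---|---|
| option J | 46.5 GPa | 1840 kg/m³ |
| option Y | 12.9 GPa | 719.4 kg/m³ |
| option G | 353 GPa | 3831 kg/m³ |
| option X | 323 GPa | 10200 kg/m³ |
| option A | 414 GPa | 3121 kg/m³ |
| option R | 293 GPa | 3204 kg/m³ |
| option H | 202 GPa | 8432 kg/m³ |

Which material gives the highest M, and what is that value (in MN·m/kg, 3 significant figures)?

Computing M directly (units already consistent):
  option A: M = 133 MN·m/kg
  option G: M = 92.1 MN·m/kg
  option R: M = 91.4 MN·m/kg
  option X: M = 31.7 MN·m/kg
  option J: M = 25.3 MN·m/kg
  option H: M = 24.0 MN·m/kg
  option Y: M = 17.9 MN·m/kg
Highest index: option A.

option A, M = 133 MN·m/kg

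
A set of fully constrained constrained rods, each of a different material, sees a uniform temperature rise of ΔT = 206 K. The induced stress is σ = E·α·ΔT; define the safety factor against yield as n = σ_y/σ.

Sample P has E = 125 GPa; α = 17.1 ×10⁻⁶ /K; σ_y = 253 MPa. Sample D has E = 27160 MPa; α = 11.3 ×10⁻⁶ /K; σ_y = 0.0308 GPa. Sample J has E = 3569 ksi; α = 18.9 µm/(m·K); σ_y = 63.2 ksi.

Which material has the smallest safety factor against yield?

sample D

With everything in SI (GPa, ×10⁻⁶/K, MPa):
  sample P: E = 125.0, α = 17.1, σ_y = 253.0 → σ = 440 MPa, n = 0.575
  sample D: E = 27.16, α = 11.3, σ_y = 30.80 → σ = 63.2 MPa, n = 0.487
  sample J: E = 24.61, α = 18.9, σ_y = 435.7 → σ = 95.8 MPa, n = 4.55
Smallest n: sample D with n = 0.487.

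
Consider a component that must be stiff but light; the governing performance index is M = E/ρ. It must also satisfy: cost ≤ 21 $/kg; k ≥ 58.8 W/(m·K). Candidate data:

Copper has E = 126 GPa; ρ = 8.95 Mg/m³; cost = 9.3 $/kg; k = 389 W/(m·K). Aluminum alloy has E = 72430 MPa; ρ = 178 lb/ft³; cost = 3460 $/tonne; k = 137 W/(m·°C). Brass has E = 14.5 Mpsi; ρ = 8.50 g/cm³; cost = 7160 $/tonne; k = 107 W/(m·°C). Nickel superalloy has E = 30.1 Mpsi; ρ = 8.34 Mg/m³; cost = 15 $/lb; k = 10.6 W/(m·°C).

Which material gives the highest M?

aluminum alloy

Screen on constraints: cost ≤ 21 $/kg; k ≥ 58.8 W/(m·K). Survivors: copper, aluminum alloy, brass.
Putting every candidate on a common basis:
  copper: E = 126.0 GPa, ρ = 8950 kg/m³
  aluminum alloy: E = 72.43 GPa, ρ = 2851 kg/m³
  brass: E = 99.97 GPa, ρ = 8500 kg/m³
  aluminum alloy: M = 25.4 MN·m/kg
  copper: M = 14.1 MN·m/kg
  brass: M = 11.8 MN·m/kg
Highest index: aluminum alloy.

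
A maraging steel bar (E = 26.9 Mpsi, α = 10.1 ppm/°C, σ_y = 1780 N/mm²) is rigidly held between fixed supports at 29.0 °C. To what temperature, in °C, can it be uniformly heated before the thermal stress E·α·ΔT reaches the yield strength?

E = 26.9 Mpsi = 185.5 GPa.
σ_y = 1780 N/mm² = 1780 MPa.
E·α·ΔT = 1780 MPa ⇒ ΔT = 1780 / (185.5×10³ × 10.1×10⁻⁶) = 950.2 K.
T = 29.0 + 950.2 = 979.2 °C.

979 °C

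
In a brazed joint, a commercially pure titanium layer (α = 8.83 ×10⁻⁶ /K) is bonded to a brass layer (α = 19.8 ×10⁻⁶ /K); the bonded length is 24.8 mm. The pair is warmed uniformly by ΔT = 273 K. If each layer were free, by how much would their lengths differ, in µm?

74.3 µm

Δα = |8.83 − 19.8|×10⁻⁶/K = 11.0×10⁻⁶/K.
ΔL_mismatch = Δα·L·ΔT = 11.0×10⁻⁶ × 24.8 mm × 273.0 K = 74.3 µm.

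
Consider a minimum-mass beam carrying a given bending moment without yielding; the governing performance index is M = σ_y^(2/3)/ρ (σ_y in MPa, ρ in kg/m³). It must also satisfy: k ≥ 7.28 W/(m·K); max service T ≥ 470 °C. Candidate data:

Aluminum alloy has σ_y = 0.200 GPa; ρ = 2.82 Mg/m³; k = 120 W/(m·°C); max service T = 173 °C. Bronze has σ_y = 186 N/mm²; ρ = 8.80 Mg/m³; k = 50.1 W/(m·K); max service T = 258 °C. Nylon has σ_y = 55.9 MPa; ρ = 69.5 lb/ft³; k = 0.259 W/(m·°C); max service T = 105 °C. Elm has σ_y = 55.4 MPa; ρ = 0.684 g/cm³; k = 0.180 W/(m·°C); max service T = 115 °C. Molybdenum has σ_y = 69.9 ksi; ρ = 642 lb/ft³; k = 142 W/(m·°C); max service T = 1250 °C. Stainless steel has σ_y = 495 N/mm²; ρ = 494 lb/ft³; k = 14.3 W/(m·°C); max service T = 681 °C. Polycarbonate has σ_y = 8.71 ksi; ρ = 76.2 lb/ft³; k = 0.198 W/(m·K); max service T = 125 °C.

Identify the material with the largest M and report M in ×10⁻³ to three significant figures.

Screen on constraints: k ≥ 7.28 W/(m·K); max service T ≥ 470 °C. Survivors: molybdenum, stainless steel.
In SI units:
  molybdenum: σ_y = 481.9 MPa, ρ = 10280 kg/m³
  stainless steel: σ_y = 495.0 MPa, ρ = 7913 kg/m³
  stainless steel: M = 7.91×10⁻³
  molybdenum: M = 5.98×10⁻³
Highest index: stainless steel.

stainless steel, M = 7.91×10⁻³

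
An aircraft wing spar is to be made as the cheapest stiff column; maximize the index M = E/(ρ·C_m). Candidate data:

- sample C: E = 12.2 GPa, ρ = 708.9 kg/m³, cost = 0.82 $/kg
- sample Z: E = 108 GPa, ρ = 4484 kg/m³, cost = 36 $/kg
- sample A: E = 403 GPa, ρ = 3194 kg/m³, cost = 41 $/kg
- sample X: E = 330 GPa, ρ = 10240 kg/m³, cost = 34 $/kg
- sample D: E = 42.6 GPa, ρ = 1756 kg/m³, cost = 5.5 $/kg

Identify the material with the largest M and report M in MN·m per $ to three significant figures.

sample C, M = 21.0 MN·m per $

Computing M directly (units already consistent):
  sample C: M = 21.0 MN·m per $
  sample D: M = 4.41 MN·m per $
  sample A: M = 3.08 MN·m per $
  sample X: M = 0.948 MN·m per $
  sample Z: M = 0.669 MN·m per $
Highest index: sample C.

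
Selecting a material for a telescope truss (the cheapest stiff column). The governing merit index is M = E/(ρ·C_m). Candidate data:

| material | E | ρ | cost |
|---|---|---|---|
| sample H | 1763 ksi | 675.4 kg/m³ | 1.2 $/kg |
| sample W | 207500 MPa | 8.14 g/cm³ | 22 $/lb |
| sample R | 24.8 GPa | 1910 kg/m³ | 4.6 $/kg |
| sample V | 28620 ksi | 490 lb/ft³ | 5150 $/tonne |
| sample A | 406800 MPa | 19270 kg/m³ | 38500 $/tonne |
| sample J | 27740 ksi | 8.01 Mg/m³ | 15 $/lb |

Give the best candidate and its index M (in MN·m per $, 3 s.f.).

Putting every candidate on a common basis:
  sample H: E = 12.16 GPa, ρ = 675.4 kg/m³, cost = 1.200 $/kg
  sample W: E = 207.5 GPa, ρ = 8140 kg/m³, cost = 48.50 $/kg
  sample R: E = 24.80 GPa, ρ = 1910 kg/m³, cost = 4.600 $/kg
  sample V: E = 197.3 GPa, ρ = 7849 kg/m³, cost = 5.150 $/kg
  sample A: E = 406.8 GPa, ρ = 19270 kg/m³, cost = 38.50 $/kg
  sample J: E = 191.3 GPa, ρ = 8010 kg/m³, cost = 33.07 $/kg
  sample H: M = 15.0 MN·m per $
  sample V: M = 4.88 MN·m per $
  sample R: M = 2.82 MN·m per $
  sample J: M = 0.722 MN·m per $
  sample A: M = 0.548 MN·m per $
  sample W: M = 0.526 MN·m per $
Sample H has the largest M.

sample H, M = 15.0 MN·m per $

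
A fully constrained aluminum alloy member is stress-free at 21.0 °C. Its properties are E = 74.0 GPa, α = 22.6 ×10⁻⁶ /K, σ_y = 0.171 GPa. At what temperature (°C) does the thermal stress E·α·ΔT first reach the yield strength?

σ_y = 0.171 GPa = 171.0 MPa.
E·α·ΔT = 171.0 MPa ⇒ ΔT = 171.0 / (74.00×10³ × 22.6×10⁻⁶) = 102.2 K.
T = 21.0 + 102.2 = 123.2 °C.

123 °C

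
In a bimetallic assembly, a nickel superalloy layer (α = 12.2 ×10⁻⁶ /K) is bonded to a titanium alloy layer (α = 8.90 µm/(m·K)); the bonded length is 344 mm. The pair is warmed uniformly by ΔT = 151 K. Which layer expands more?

nickel superalloy

α(nickel superalloy) = 12.2×10⁻⁶/K vs α(titanium alloy) = 8.90×10⁻⁶/K.
Higher α expands more for the same ΔT: nickel superalloy.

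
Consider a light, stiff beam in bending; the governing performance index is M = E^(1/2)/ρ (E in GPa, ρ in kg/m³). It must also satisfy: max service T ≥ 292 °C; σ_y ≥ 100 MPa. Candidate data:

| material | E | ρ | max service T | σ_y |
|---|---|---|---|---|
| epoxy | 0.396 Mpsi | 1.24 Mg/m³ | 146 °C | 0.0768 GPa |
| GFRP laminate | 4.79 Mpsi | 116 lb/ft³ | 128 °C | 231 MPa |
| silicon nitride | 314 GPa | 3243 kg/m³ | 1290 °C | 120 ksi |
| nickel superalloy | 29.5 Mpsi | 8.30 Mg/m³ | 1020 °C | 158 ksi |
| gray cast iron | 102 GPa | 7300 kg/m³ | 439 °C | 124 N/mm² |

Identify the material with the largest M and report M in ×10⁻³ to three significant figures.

silicon nitride, M = 5.46×10⁻³

Screen on constraints: max service T ≥ 292 °C; σ_y ≥ 100 MPa. Survivors: silicon nitride, nickel superalloy, gray cast iron.
Convert each candidate to consistent units, then evaluate M:
  silicon nitride: E = 314.0 GPa, ρ = 3243 kg/m³
  nickel superalloy: E = 203.4 GPa, ρ = 8300 kg/m³
  gray cast iron: E = 102.0 GPa, ρ = 7300 kg/m³
  silicon nitride: M = 5.46×10⁻³
  nickel superalloy: M = 1.72×10⁻³
  gray cast iron: M = 1.38×10⁻³
Silicon nitride ranks first.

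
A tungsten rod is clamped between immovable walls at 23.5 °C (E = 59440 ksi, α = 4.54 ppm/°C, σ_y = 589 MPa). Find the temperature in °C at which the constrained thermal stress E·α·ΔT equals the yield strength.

E = 59440 ksi = 409.8 GPa.
E·α·ΔT = 589.0 MPa ⇒ ΔT = 589.0 / (409.8×10³ × 4.54×10⁻⁶) = 316.6 K.
T = 23.5 + 316.6 = 340.1 °C.

340 °C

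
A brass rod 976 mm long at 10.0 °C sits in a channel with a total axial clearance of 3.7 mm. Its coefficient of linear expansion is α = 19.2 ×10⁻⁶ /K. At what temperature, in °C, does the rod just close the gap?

207 °C

α·L₀·ΔT = 3.7 mm ⇒ ΔT = 3.7 / (19.2×10⁻⁶ × 976.0) = 197.4 K.
T = 10.0 + 197.4 = 207.4 °C.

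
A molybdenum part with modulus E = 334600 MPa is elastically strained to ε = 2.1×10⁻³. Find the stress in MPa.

703 MPa

E = 334600 MPa = 334.6 GPa.
σ = E·ε = 334600 MPa × 2.1×10⁻³ = 703 MPa.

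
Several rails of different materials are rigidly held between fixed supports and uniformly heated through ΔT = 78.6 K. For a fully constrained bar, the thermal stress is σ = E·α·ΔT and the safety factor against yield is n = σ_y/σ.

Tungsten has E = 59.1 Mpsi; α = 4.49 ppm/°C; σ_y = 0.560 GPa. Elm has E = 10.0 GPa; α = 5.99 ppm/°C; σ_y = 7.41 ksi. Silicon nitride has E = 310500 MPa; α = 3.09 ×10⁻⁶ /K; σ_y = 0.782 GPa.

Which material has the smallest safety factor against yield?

tungsten

Converting E to GPa, α to ×10⁻⁶/K, σ_y to MPa, then σ and n for each:
  tungsten: E = 407.5, α = 4.49, σ_y = 560.0 → σ = 144 MPa, n = 3.89
  elm: E = 10.00, α = 5.99, σ_y = 51.09 → σ = 4.71 MPa, n = 10.9
  silicon nitride: E = 310.5, α = 3.09, σ_y = 782.0 → σ = 75.4 MPa, n = 10.4
The minimum is tungsten at n = 3.89.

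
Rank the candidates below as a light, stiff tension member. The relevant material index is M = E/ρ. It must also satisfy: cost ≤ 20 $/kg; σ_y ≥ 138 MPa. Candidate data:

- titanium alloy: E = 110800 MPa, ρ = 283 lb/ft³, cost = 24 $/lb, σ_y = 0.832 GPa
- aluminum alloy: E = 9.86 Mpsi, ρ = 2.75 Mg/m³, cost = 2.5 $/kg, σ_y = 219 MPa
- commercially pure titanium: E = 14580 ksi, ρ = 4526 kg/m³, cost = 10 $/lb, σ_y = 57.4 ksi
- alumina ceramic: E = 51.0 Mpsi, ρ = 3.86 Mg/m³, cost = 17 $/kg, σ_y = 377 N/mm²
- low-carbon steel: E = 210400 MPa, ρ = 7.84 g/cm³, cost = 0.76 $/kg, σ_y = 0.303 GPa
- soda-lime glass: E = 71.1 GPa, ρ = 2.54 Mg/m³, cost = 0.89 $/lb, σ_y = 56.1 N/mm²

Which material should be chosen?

alumina ceramic

Screen on constraints: cost ≤ 20 $/kg; σ_y ≥ 138 MPa. Survivors: aluminum alloy, alumina ceramic, low-carbon steel.
Normalizing units and computing the index:
  aluminum alloy: E = 67.98 GPa, ρ = 2750 kg/m³
  alumina ceramic: E = 351.6 GPa, ρ = 3860 kg/m³
  low-carbon steel: E = 210.4 GPa, ρ = 7840 kg/m³
  alumina ceramic: M = 91.1 MN·m/kg
  low-carbon steel: M = 26.8 MN·m/kg
  aluminum alloy: M = 24.7 MN·m/kg
Alumina ceramic has the largest M.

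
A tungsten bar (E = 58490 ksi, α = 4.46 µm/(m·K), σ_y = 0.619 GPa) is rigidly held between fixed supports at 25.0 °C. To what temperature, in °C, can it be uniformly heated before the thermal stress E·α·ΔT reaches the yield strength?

E = 58490 ksi = 403.3 GPa.
σ_y = 0.619 GPa = 619.0 MPa.
E·α·ΔT = 619.0 MPa ⇒ ΔT = 619.0 / (403.3×10³ × 4.46×10⁻⁶) = 344.2 K.
T = 25.0 + 344.2 = 369.2 °C.

369 °C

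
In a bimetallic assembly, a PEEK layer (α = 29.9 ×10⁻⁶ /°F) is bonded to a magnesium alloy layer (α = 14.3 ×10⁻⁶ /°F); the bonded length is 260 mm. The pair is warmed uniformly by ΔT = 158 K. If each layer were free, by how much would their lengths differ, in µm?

PEEK: α = 29.9×10⁻⁶/°F × 9/5 = 53.8×10⁻⁶/K.
magnesium alloy: α = 14.3×10⁻⁶/°F × 9/5 = 25.7×10⁻⁶/K.
Δα = |53.8 − 25.7|×10⁻⁶/K = 28.1×10⁻⁶/K.
ΔL_mismatch = Δα·L·ΔT = 28.1×10⁻⁶ × 260.0 mm × 158.0 K = 1150 µm.

1150 µm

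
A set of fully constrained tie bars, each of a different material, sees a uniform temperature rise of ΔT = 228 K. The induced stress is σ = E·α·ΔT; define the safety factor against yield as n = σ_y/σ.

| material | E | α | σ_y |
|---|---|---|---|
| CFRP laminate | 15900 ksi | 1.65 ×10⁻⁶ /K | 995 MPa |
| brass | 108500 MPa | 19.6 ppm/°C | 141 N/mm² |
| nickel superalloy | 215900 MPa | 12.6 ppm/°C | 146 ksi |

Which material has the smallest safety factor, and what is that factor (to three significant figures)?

Per material, after unit conversion:
  CFRP laminate: E = 109.6, α = 1.65, σ_y = 995.0 → σ = 41.2 MPa, n = 24.1
  brass: E = 108.5, α = 19.6, σ_y = 141.0 → σ = 485 MPa, n = 0.291
  nickel superalloy: E = 215.9, α = 12.6, σ_y = 1007 → σ = 620 MPa, n = 1.62
The minimum is brass at n = 0.291.

brass, n = 0.291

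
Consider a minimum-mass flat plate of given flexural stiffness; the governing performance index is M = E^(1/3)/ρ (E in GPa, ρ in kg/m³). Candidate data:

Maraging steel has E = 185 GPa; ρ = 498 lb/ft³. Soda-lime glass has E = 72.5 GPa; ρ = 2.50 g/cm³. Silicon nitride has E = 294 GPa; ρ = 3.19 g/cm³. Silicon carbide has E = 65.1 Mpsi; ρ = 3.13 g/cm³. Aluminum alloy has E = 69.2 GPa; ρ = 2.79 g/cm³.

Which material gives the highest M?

silicon carbide

In SI units:
  maraging steel: E = 185.0 GPa, ρ = 7977 kg/m³
  soda-lime glass: E = 72.50 GPa, ρ = 2500 kg/m³
  silicon nitride: E = 294.0 GPa, ρ = 3190 kg/m³
  silicon carbide: E = 448.8 GPa, ρ = 3130 kg/m³
  aluminum alloy: E = 69.20 GPa, ρ = 2790 kg/m³
  silicon carbide: M = 2.45×10⁻³
  silicon nitride: M = 2.08×10⁻³
  soda-lime glass: M = 1.67×10⁻³
  aluminum alloy: M = 1.47×10⁻³
  maraging steel: M = 0.714×10⁻³
The maximum is for silicon carbide.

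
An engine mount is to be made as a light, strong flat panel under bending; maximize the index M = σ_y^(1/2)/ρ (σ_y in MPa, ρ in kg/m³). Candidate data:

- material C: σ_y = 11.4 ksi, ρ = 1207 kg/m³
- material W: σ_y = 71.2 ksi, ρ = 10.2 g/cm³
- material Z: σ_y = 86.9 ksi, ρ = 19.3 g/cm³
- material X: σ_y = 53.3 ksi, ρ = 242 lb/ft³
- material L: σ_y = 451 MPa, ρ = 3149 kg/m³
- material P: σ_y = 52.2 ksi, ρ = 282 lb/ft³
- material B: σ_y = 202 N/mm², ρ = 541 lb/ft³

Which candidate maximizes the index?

material C

In SI units:
  material C: σ_y = 78.60 MPa, ρ = 1207 kg/m³
  material W: σ_y = 490.9 MPa, ρ = 10200 kg/m³
  material Z: σ_y = 599.2 MPa, ρ = 19300 kg/m³
  material X: σ_y = 367.5 MPa, ρ = 3876 kg/m³
  material L: σ_y = 451.0 MPa, ρ = 3149 kg/m³
  material P: σ_y = 359.9 MPa, ρ = 4517 kg/m³
  material B: σ_y = 202.0 MPa, ρ = 8666 kg/m³
  material C: M = 7.35×10⁻³
  material L: M = 6.74×10⁻³
  material X: M = 4.95×10⁻³
  material P: M = 4.20×10⁻³
  material W: M = 2.17×10⁻³
  material B: M = 1.64×10⁻³
  material Z: M = 1.27×10⁻³
Material C ranks first.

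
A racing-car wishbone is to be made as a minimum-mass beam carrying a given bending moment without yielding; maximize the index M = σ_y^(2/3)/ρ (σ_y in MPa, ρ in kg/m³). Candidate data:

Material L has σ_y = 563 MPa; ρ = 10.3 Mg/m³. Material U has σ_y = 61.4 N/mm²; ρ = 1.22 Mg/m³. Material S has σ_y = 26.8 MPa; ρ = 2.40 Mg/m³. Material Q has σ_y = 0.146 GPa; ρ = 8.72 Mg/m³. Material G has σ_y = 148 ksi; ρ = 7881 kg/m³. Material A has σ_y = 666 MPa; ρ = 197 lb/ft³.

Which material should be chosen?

Convert each candidate to consistent units, then evaluate M:
  material L: σ_y = 563.0 MPa, ρ = 10300 kg/m³
  material U: σ_y = 61.40 MPa, ρ = 1220 kg/m³
  material S: σ_y = 26.80 MPa, ρ = 2400 kg/m³
  material Q: σ_y = 146.0 MPa, ρ = 8720 kg/m³
  material G: σ_y = 1020 MPa, ρ = 7881 kg/m³
  material A: σ_y = 666.0 MPa, ρ = 3156 kg/m³
  material A: M = 24.2×10⁻³
  material G: M = 12.9×10⁻³
  material U: M = 12.8×10⁻³
  material L: M = 6.62×10⁻³
  material S: M = 3.73×10⁻³
  material Q: M = 3.18×10⁻³
Highest index: material A.

material A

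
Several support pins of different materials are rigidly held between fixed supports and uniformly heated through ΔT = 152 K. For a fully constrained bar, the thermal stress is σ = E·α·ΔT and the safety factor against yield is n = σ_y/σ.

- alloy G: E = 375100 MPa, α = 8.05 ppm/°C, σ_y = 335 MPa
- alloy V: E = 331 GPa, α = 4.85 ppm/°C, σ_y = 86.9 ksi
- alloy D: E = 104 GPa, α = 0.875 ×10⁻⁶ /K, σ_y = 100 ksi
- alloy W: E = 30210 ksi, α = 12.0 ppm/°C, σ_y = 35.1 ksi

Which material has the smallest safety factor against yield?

With everything in SI (GPa, ×10⁻⁶/K, MPa):
  alloy G: E = 375.1, α = 8.05, σ_y = 335.0 → σ = 459 MPa, n = 0.730
  alloy V: E = 331.0, α = 4.85, σ_y = 599.2 → σ = 244 MPa, n = 2.46
  alloy D: E = 104.0, α = 0.875, σ_y = 689.5 → σ = 13.8 MPa, n = 49.8
  alloy W: E = 208.3, α = 12.0, σ_y = 242.0 → σ = 380 MPa, n = 0.637
Alloy W has the lowest safety factor, n = 0.637.

alloy W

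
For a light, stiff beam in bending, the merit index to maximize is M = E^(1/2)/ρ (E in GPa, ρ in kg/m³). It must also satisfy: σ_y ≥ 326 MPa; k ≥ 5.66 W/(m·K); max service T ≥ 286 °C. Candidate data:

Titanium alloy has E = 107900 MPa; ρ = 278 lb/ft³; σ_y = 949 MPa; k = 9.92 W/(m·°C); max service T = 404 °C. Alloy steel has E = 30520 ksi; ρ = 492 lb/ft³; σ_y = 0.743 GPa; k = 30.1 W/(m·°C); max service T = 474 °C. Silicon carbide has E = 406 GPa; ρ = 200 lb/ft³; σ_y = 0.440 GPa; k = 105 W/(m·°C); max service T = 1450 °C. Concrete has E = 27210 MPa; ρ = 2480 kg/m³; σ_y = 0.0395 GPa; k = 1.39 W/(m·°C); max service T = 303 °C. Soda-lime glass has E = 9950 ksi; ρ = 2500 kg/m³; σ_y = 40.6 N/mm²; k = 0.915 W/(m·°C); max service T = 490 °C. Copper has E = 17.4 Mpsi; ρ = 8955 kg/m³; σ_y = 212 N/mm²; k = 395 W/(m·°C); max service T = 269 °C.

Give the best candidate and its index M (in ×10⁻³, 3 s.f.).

silicon carbide, M = 6.29×10⁻³

Screen on constraints: σ_y ≥ 326 MPa; k ≥ 5.66 W/(m·K); max service T ≥ 286 °C. Survivors: titanium alloy, alloy steel, silicon carbide.
After converting to SI:
  titanium alloy: E = 107.9 GPa, ρ = 4453 kg/m³
  alloy steel: E = 210.4 GPa, ρ = 7881 kg/m³
  silicon carbide: E = 406.0 GPa, ρ = 3204 kg/m³
  silicon carbide: M = 6.29×10⁻³
  titanium alloy: M = 2.33×10⁻³
  alloy steel: M = 1.84×10⁻³
Highest index: silicon carbide.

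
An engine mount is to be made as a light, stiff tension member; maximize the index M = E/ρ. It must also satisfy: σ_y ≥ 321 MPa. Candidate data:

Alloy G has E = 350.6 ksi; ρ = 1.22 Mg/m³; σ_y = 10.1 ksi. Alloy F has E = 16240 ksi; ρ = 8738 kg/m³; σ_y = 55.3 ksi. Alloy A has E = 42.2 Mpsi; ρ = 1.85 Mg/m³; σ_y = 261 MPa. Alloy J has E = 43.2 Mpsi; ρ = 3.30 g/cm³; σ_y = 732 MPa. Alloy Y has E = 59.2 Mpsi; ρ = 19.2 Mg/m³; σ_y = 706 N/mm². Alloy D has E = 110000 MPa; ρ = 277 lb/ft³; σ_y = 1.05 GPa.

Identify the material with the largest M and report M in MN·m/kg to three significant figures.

alloy J, M = 90.3 MN·m/kg

Screen on constraints: σ_y ≥ 321 MPa. Survivors: alloy F, alloy J, alloy Y, alloy D.
After converting to SI:
  alloy F: E = 112.0 GPa, ρ = 8738 kg/m³
  alloy J: E = 297.9 GPa, ρ = 3300 kg/m³
  alloy Y: E = 408.2 GPa, ρ = 19200 kg/m³
  alloy D: E = 110.0 GPa, ρ = 4437 kg/m³
  alloy J: M = 90.3 MN·m/kg
  alloy D: M = 24.8 MN·m/kg
  alloy Y: M = 21.3 MN·m/kg
  alloy F: M = 12.8 MN·m/kg
The maximum is for alloy J.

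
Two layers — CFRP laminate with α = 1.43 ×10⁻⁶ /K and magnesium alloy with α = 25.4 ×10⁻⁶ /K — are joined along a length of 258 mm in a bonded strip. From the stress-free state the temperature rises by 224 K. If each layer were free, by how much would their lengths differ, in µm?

Δα = |1.43 − 25.4|×10⁻⁶/K = 24.0×10⁻⁶/K.
ΔL_mismatch = Δα·L·ΔT = 24.0×10⁻⁶ × 258.0 mm × 224.0 K = 1390 µm.

1390 µm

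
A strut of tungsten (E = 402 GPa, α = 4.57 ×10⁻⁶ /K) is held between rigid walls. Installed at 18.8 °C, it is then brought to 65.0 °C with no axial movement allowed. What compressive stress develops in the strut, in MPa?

84.9 MPa

ΔT = 46.20 K. Constrained thermal stress σ = E·α·ΔT = 402.0×10³ MPa × 4.57×10⁻⁶ × 46.20 = 84.9 MPa (compressive).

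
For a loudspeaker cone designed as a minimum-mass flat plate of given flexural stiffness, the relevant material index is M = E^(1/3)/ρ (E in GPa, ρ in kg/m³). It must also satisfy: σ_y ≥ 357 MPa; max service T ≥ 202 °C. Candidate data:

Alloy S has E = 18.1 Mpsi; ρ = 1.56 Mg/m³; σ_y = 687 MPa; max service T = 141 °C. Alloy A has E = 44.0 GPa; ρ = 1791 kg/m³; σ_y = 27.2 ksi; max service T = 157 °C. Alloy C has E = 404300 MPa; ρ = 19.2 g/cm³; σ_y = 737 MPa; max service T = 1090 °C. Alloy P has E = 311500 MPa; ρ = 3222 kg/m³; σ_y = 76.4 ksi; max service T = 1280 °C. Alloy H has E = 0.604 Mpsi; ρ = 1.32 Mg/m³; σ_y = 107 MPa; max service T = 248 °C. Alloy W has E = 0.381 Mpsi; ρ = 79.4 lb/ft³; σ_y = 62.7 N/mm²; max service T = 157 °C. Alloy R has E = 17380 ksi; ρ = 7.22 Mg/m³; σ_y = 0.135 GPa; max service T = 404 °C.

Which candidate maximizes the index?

alloy P

Screen on constraints: σ_y ≥ 357 MPa; max service T ≥ 202 °C. Survivors: alloy C, alloy P.
Normalizing units and computing the index:
  alloy C: E = 404.3 GPa, ρ = 19200 kg/m³
  alloy P: E = 311.5 GPa, ρ = 3222 kg/m³
  alloy P: M = 2.10×10⁻³
  alloy C: M = 0.385×10⁻³
Highest index: alloy P.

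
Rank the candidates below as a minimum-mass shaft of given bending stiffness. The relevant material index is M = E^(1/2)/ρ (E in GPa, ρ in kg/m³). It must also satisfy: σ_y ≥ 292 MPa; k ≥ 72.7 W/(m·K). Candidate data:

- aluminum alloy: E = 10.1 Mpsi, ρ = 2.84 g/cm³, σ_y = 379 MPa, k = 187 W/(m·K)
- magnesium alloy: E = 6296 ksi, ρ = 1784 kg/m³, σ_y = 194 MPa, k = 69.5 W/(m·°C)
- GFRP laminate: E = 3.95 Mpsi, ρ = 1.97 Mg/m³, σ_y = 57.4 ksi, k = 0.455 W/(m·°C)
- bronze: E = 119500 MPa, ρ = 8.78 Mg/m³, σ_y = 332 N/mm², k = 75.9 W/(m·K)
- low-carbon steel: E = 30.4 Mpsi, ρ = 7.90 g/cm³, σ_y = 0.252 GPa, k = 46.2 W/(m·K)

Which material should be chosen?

Screen on constraints: σ_y ≥ 292 MPa; k ≥ 72.7 W/(m·K). Survivors: aluminum alloy, bronze.
After converting to SI:
  aluminum alloy: E = 69.64 GPa, ρ = 2840 kg/m³
  bronze: E = 119.5 GPa, ρ = 8780 kg/m³
  aluminum alloy: M = 2.94×10⁻³
  bronze: M = 1.25×10⁻³
The maximum is for aluminum alloy.

aluminum alloy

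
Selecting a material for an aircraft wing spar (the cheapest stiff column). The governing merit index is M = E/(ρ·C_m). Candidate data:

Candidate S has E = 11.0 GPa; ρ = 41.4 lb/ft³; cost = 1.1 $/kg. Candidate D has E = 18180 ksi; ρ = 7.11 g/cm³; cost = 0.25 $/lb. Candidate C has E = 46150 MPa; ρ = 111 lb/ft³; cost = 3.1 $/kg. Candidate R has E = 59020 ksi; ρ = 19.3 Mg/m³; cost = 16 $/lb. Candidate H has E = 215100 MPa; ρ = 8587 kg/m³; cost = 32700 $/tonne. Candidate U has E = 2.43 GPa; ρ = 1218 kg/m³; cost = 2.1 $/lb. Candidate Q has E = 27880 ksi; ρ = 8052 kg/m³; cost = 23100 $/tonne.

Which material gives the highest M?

candidate D

Normalizing units and computing the index:
  candidate S: E = 11.00 GPa, ρ = 663.2 kg/m³, cost = 1.100 $/kg
  candidate D: E = 125.3 GPa, ρ = 7110 kg/m³, cost = 0.5511 $/kg
  candidate C: E = 46.15 GPa, ρ = 1778 kg/m³, cost = 3.100 $/kg
  candidate R: E = 406.9 GPa, ρ = 19300 kg/m³, cost = 35.27 $/kg
  candidate H: E = 215.1 GPa, ρ = 8587 kg/m³, cost = 32.70 $/kg
  candidate U: E = 2.430 GPa, ρ = 1218 kg/m³, cost = 4.630 $/kg
  candidate Q: E = 192.2 GPa, ρ = 8052 kg/m³, cost = 23.10 $/kg
  candidate D: M = 32.0 MN·m per $
  candidate S: M = 15.1 MN·m per $
  candidate C: M = 8.37 MN·m per $
  candidate Q: M = 1.03 MN·m per $
  candidate H: M = 0.766 MN·m per $
  candidate R: M = 0.598 MN·m per $
  candidate U: M = 0.431 MN·m per $
Highest index: candidate D.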